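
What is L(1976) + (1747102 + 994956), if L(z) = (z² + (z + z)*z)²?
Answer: 137211426400042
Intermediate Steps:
L(z) = 9*z⁴ (L(z) = (z² + (2*z)*z)² = (z² + 2*z²)² = (3*z²)² = 9*z⁴)
L(1976) + (1747102 + 994956) = 9*1976⁴ + (1747102 + 994956) = 9*15245713739776 + 2742058 = 137211423657984 + 2742058 = 137211426400042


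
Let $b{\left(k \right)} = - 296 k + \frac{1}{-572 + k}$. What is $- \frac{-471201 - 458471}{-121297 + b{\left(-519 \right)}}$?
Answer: $\frac{253568038}{8817189} \approx 28.758$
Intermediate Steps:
$b{\left(k \right)} = \frac{1}{-572 + k} - 296 k$
$- \frac{-471201 - 458471}{-121297 + b{\left(-519 \right)}} = - \frac{-471201 - 458471}{-121297 + \frac{1 - 296 \left(-519\right)^{2} + 169312 \left(-519\right)}{-572 - 519}} = - \frac{-929672}{-121297 + \frac{1 - 79730856 - 87872928}{-1091}} = - \frac{-929672}{-121297 - \frac{1 - 79730856 - 87872928}{1091}} = - \frac{-929672}{-121297 - - \frac{167603783}{1091}} = - \frac{-929672}{-121297 + \frac{167603783}{1091}} = - \frac{-929672}{\frac{35268756}{1091}} = - \frac{\left(-929672\right) 1091}{35268756} = \left(-1\right) \left(- \frac{253568038}{8817189}\right) = \frac{253568038}{8817189}$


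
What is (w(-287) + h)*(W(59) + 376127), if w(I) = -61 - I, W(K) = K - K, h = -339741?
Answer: -127700758405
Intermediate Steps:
W(K) = 0
(w(-287) + h)*(W(59) + 376127) = ((-61 - 1*(-287)) - 339741)*(0 + 376127) = ((-61 + 287) - 339741)*376127 = (226 - 339741)*376127 = -339515*376127 = -127700758405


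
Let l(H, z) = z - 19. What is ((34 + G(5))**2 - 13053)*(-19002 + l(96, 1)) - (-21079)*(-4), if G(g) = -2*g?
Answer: 237228224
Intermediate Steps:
l(H, z) = -19 + z
((34 + G(5))**2 - 13053)*(-19002 + l(96, 1)) - (-21079)*(-4) = ((34 - 2*5)**2 - 13053)*(-19002 + (-19 + 1)) - (-21079)*(-4) = ((34 - 10)**2 - 13053)*(-19002 - 18) - 1*84316 = (24**2 - 13053)*(-19020) - 84316 = (576 - 13053)*(-19020) - 84316 = -12477*(-19020) - 84316 = 237312540 - 84316 = 237228224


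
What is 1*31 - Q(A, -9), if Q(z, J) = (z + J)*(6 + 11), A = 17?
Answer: -105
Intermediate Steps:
Q(z, J) = 17*J + 17*z (Q(z, J) = (J + z)*17 = 17*J + 17*z)
1*31 - Q(A, -9) = 1*31 - (17*(-9) + 17*17) = 31 - (-153 + 289) = 31 - 1*136 = 31 - 136 = -105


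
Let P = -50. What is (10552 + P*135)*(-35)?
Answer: -133070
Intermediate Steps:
(10552 + P*135)*(-35) = (10552 - 50*135)*(-35) = (10552 - 6750)*(-35) = 3802*(-35) = -133070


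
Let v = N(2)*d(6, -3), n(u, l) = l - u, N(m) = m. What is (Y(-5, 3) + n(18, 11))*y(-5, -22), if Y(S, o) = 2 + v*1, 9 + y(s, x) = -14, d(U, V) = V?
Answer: 253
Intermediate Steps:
y(s, x) = -23 (y(s, x) = -9 - 14 = -23)
v = -6 (v = 2*(-3) = -6)
Y(S, o) = -4 (Y(S, o) = 2 - 6*1 = 2 - 6 = -4)
(Y(-5, 3) + n(18, 11))*y(-5, -22) = (-4 + (11 - 1*18))*(-23) = (-4 + (11 - 18))*(-23) = (-4 - 7)*(-23) = -11*(-23) = 253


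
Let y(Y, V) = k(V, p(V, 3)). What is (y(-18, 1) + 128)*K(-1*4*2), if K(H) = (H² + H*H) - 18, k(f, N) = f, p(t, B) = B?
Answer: 14190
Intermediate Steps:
y(Y, V) = V
K(H) = -18 + 2*H² (K(H) = (H² + H²) - 18 = 2*H² - 18 = -18 + 2*H²)
(y(-18, 1) + 128)*K(-1*4*2) = (1 + 128)*(-18 + 2*(-1*4*2)²) = 129*(-18 + 2*(-4*2)²) = 129*(-18 + 2*(-8)²) = 129*(-18 + 2*64) = 129*(-18 + 128) = 129*110 = 14190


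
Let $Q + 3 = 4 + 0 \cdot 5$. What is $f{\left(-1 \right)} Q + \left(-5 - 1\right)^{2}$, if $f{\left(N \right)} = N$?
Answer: $35$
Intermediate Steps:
$Q = 1$ ($Q = -3 + \left(4 + 0 \cdot 5\right) = -3 + \left(4 + 0\right) = -3 + 4 = 1$)
$f{\left(-1 \right)} Q + \left(-5 - 1\right)^{2} = \left(-1\right) 1 + \left(-5 - 1\right)^{2} = -1 + \left(-6\right)^{2} = -1 + 36 = 35$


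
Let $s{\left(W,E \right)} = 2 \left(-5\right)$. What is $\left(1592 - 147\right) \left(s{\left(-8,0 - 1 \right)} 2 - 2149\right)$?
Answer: $-3134205$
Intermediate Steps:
$s{\left(W,E \right)} = -10$
$\left(1592 - 147\right) \left(s{\left(-8,0 - 1 \right)} 2 - 2149\right) = \left(1592 - 147\right) \left(\left(-10\right) 2 - 2149\right) = 1445 \left(-20 - 2149\right) = 1445 \left(-2169\right) = -3134205$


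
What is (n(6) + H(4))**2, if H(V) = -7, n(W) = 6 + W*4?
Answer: 529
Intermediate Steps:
n(W) = 6 + 4*W
(n(6) + H(4))**2 = ((6 + 4*6) - 7)**2 = ((6 + 24) - 7)**2 = (30 - 7)**2 = 23**2 = 529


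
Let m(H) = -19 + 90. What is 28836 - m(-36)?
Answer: 28765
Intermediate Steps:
m(H) = 71
28836 - m(-36) = 28836 - 1*71 = 28836 - 71 = 28765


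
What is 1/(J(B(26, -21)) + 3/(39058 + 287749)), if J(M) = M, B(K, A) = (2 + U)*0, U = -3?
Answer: 326807/3 ≈ 1.0894e+5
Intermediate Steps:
B(K, A) = 0 (B(K, A) = (2 - 3)*0 = -1*0 = 0)
1/(J(B(26, -21)) + 3/(39058 + 287749)) = 1/(0 + 3/(39058 + 287749)) = 1/(0 + 3/326807) = 1/(3/326807) = 326807/3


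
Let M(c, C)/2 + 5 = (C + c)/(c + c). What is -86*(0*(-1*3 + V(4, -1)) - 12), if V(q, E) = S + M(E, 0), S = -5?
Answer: 1032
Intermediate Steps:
M(c, C) = -10 + (C + c)/c (M(c, C) = -10 + 2*((C + c)/(c + c)) = -10 + 2*((C + c)/((2*c))) = -10 + 2*((C + c)*(1/(2*c))) = -10 + 2*((C + c)/(2*c)) = -10 + (C + c)/c)
V(q, E) = -14 (V(q, E) = -5 + (-9 + 0/E) = -5 + (-9 + 0) = -5 - 9 = -14)
-86*(0*(-1*3 + V(4, -1)) - 12) = -86*(0*(-1*3 - 14) - 12) = -86*(0*(-3 - 14) - 12) = -86*(0*(-17) - 12) = -86*(0 - 12) = -86*(-12) = 1032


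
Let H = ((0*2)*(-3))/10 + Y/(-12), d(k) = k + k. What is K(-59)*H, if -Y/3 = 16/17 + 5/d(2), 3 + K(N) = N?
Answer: -4619/136 ≈ -33.963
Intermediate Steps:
d(k) = 2*k
K(N) = -3 + N
Y = -447/68 (Y = -3*(16/17 + 5/((2*2))) = -3*(16*(1/17) + 5/4) = -3*(16/17 + 5*(¼)) = -3*(16/17 + 5/4) = -3*149/68 = -447/68 ≈ -6.5735)
H = 149/272 (H = ((0*2)*(-3))/10 - 447/68/(-12) = (0*(-3))*(⅒) - 447/68*(-1/12) = 0*(⅒) + 149/272 = 0 + 149/272 = 149/272 ≈ 0.54779)
K(-59)*H = (-3 - 59)*(149/272) = -62*149/272 = -4619/136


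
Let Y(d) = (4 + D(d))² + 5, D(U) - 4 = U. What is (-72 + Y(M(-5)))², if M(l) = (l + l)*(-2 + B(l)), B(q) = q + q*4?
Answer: 5962465089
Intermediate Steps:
B(q) = 5*q (B(q) = q + 4*q = 5*q)
D(U) = 4 + U
M(l) = 2*l*(-2 + 5*l) (M(l) = (l + l)*(-2 + 5*l) = (2*l)*(-2 + 5*l) = 2*l*(-2 + 5*l))
Y(d) = 5 + (8 + d)² (Y(d) = (4 + (4 + d))² + 5 = (8 + d)² + 5 = 5 + (8 + d)²)
(-72 + Y(M(-5)))² = (-72 + (5 + (8 + 2*(-5)*(-2 + 5*(-5)))²))² = (-72 + (5 + (8 + 2*(-5)*(-2 - 25))²))² = (-72 + (5 + (8 + 2*(-5)*(-27))²))² = (-72 + (5 + (8 + 270)²))² = (-72 + (5 + 278²))² = (-72 + (5 + 77284))² = (-72 + 77289)² = 77217² = 5962465089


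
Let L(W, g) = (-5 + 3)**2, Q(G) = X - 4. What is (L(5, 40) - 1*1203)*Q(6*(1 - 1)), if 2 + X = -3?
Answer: 10791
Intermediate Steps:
X = -5 (X = -2 - 3 = -5)
Q(G) = -9 (Q(G) = -5 - 4 = -9)
L(W, g) = 4 (L(W, g) = (-2)**2 = 4)
(L(5, 40) - 1*1203)*Q(6*(1 - 1)) = (4 - 1*1203)*(-9) = (4 - 1203)*(-9) = -1199*(-9) = 10791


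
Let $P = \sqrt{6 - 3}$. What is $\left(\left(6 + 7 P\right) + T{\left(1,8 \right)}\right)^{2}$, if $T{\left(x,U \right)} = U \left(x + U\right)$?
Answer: $6231 + 1092 \sqrt{3} \approx 8122.4$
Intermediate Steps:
$P = \sqrt{3} \approx 1.732$
$T{\left(x,U \right)} = U \left(U + x\right)$
$\left(\left(6 + 7 P\right) + T{\left(1,8 \right)}\right)^{2} = \left(\left(6 + 7 \sqrt{3}\right) + 8 \left(8 + 1\right)\right)^{2} = \left(\left(6 + 7 \sqrt{3}\right) + 8 \cdot 9\right)^{2} = \left(\left(6 + 7 \sqrt{3}\right) + 72\right)^{2} = \left(78 + 7 \sqrt{3}\right)^{2}$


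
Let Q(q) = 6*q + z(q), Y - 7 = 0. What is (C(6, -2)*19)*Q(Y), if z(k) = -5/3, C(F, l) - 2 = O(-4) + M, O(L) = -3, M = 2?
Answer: 2299/3 ≈ 766.33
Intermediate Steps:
C(F, l) = 1 (C(F, l) = 2 + (-3 + 2) = 2 - 1 = 1)
Y = 7 (Y = 7 + 0 = 7)
z(k) = -5/3 (z(k) = -5*1/3 = -5/3)
Q(q) = -5/3 + 6*q (Q(q) = 6*q - 5/3 = -5/3 + 6*q)
(C(6, -2)*19)*Q(Y) = (1*19)*(-5/3 + 6*7) = 19*(-5/3 + 42) = 19*(121/3) = 2299/3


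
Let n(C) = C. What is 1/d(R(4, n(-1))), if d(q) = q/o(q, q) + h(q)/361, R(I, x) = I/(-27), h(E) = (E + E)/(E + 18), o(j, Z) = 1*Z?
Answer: 87001/86997 ≈ 1.0000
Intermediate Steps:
o(j, Z) = Z
h(E) = 2*E/(18 + E) (h(E) = (2*E)/(18 + E) = 2*E/(18 + E))
R(I, x) = -I/27 (R(I, x) = I*(-1/27) = -I/27)
d(q) = 1 + 2*q/(361*(18 + q)) (d(q) = q/q + (2*q/(18 + q))/361 = 1 + (2*q/(18 + q))*(1/361) = 1 + 2*q/(361*(18 + q)))
1/d(R(4, n(-1))) = 1/(3*(2166 + 121*(-1/27*4))/(361*(18 - 1/27*4))) = 1/(3*(2166 + 121*(-4/27))/(361*(18 - 4/27))) = 1/(3*(2166 - 484/27)/(361*(482/27))) = 1/((3/361)*(27/482)*(57998/27)) = 1/(86997/87001) = 87001/86997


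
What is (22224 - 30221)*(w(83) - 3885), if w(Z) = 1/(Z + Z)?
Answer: 5157337273/166 ≈ 3.1068e+7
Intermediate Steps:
w(Z) = 1/(2*Z)
(22224 - 30221)*(w(83) - 3885) = (22224 - 30221)*((½)/83 - 3885) = -7997*((½)*(1/83) - 3885) = -7997*(1/166 - 3885) = -7997*(-644909/166) = 5157337273/166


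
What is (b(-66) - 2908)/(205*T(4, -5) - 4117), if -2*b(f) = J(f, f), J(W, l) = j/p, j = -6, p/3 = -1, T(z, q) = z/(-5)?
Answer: 2909/4281 ≈ 0.67951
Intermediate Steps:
T(z, q) = -z/5 (T(z, q) = z*(-⅕) = -z/5)
p = -3 (p = 3*(-1) = -3)
J(W, l) = 2 (J(W, l) = -6/(-3) = -6*(-⅓) = 2)
b(f) = -1 (b(f) = -½*2 = -1)
(b(-66) - 2908)/(205*T(4, -5) - 4117) = (-1 - 2908)/(205*(-⅕*4) - 4117) = -2909/(205*(-⅘) - 4117) = -2909/(-164 - 4117) = -2909/(-4281) = -2909*(-1/4281) = 2909/4281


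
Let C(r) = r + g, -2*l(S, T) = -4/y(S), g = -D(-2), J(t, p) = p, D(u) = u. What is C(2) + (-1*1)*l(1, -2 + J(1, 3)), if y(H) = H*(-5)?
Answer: 22/5 ≈ 4.4000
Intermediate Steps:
y(H) = -5*H
g = 2 (g = -1*(-2) = 2)
l(S, T) = -2/(5*S) (l(S, T) = -(-2)/((-5*S)) = -(-2)*(-1/(5*S)) = -2/(5*S))
C(r) = 2 + r (C(r) = r + 2 = 2 + r)
C(2) + (-1*1)*l(1, -2 + J(1, 3)) = (2 + 2) + (-1*1)*(-⅖/1) = 4 - (-2)/5 = 4 - 1*(-⅖) = 4 + ⅖ = 22/5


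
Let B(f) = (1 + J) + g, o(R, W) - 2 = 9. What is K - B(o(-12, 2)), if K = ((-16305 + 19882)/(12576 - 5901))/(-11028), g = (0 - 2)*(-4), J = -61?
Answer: 3827815223/73611900 ≈ 52.000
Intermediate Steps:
o(R, W) = 11 (o(R, W) = 2 + 9 = 11)
g = 8 (g = -2*(-4) = 8)
B(f) = -52 (B(f) = (1 - 61) + 8 = -60 + 8 = -52)
K = -3577/73611900 (K = (3577/6675)*(-1/11028) = -3577/73611900 ≈ -4.8593e-5)
K - B(o(-12, 2)) = -3577/73611900 - 1*(-52) = -3577/73611900 + 52 = 3827815223/73611900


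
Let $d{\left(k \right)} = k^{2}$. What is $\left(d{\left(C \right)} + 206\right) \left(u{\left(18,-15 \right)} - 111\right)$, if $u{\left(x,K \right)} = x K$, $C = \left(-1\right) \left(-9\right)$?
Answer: $-109347$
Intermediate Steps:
$C = 9$
$u{\left(x,K \right)} = K x$
$\left(d{\left(C \right)} + 206\right) \left(u{\left(18,-15 \right)} - 111\right) = \left(9^{2} + 206\right) \left(\left(-15\right) 18 - 111\right) = \left(81 + 206\right) \left(-270 - 111\right) = 287 \left(-381\right) = -109347$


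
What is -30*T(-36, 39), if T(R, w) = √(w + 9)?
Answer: -120*√3 ≈ -207.85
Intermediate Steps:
T(R, w) = √(9 + w)
-30*T(-36, 39) = -30*√(9 + 39) = -120*√3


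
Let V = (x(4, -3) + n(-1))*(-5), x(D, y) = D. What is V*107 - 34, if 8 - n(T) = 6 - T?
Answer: -2709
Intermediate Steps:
n(T) = 2 + T (n(T) = 8 - (6 - T) = 8 + (-6 + T) = 2 + T)
V = -25 (V = (4 + (2 - 1))*(-5) = (4 + 1)*(-5) = 5*(-5) = -25)
V*107 - 34 = -25*107 - 34 = -2675 - 34 = -2709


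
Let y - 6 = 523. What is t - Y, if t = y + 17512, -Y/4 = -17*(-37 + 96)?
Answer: 14029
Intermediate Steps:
y = 529 (y = 6 + 523 = 529)
Y = 4012 (Y = -(-68)*(-37 + 96) = -(-68)*59 = -4*(-1003) = 4012)
t = 18041 (t = 529 + 17512 = 18041)
t - Y = 18041 - 1*4012 = 18041 - 4012 = 14029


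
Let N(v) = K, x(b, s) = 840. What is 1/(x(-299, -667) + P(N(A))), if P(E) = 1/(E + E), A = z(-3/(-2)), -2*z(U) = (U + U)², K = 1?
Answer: 2/1681 ≈ 0.0011898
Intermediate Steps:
z(U) = -2*U² (z(U) = -(U + U)²/2 = -4*U²/2 = -2*U²)
A = -9/2 (A = -2*(-3/(-2))² = -2*(-3*(-½))² = -2*(3/2)² = -2*9/4 = -9/2 ≈ -4.5000)
N(v) = 1
P(E) = 1/(2*E)
1/(x(-299, -667) + P(N(A))) = 1/(840 + (½)/1) = 1/(840 + (½)*1) = 1/(840 + ½) = 1/(1681/2) = 2/1681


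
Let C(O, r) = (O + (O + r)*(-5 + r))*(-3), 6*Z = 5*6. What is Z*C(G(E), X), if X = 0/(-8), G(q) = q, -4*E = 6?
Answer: -90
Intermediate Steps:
E = -3/2 (E = -¼*6 = -3/2 ≈ -1.5000)
X = 0 (X = 0*(-⅛) = 0)
Z = 5 (Z = (5*6)/6 = (⅙)*30 = 5)
C(O, r) = -3*O - 3*(-5 + r)*(O + r) (C(O, r) = (O + (-5 + r)*(O + r))*(-3) = -3*O - 3*(-5 + r)*(O + r))
Z*C(G(E), X) = 5*(-3*0² + 12*(-3/2) + 15*0 - 3*(-3/2)*0) = 5*(-3*0 - 18 + 0 + 0) = 5*(0 - 18 + 0 + 0) = 5*(-18) = -90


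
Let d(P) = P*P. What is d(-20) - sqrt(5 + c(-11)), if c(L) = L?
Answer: 400 - I*sqrt(6) ≈ 400.0 - 2.4495*I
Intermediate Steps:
d(P) = P**2
d(-20) - sqrt(5 + c(-11)) = (-20)**2 - sqrt(5 - 11) = 400 - sqrt(-6) = 400 - I*sqrt(6)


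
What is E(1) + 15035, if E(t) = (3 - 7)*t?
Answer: 15031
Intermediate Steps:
E(t) = -4*t
E(1) + 15035 = -4*1 + 15035 = -4 + 15035 = 15031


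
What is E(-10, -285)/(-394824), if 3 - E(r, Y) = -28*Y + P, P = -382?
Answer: 7595/394824 ≈ 0.019236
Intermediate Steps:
E(r, Y) = 385 + 28*Y (E(r, Y) = 3 - (-28*Y - 382) = 3 - (-382 - 28*Y) = 3 + (382 + 28*Y) = 385 + 28*Y)
E(-10, -285)/(-394824) = (385 + 28*(-285))/(-394824) = (385 - 7980)*(-1/394824) = -7595*(-1/394824) = 7595/394824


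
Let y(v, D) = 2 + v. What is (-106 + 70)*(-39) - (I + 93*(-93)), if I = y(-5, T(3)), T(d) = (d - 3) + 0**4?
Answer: 10056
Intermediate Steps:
T(d) = -3 + d (T(d) = (-3 + d) + 0 = -3 + d)
I = -3 (I = 2 - 5 = -3)
(-106 + 70)*(-39) - (I + 93*(-93)) = (-106 + 70)*(-39) - (-3 + 93*(-93)) = -36*(-39) - (-3 - 8649) = 1404 - 1*(-8652) = 1404 + 8652 = 10056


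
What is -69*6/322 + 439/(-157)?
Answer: -4486/1099 ≈ -4.0819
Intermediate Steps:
-69*6/322 + 439/(-157) = -414*1/322 + 439*(-1/157) = -9/7 - 439/157 = -4486/1099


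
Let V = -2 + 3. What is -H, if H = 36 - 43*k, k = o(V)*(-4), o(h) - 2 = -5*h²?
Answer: 480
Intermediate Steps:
V = 1
o(h) = 2 - 5*h²
k = 12 (k = (2 - 5*1²)*(-4) = (2 - 5*1)*(-4) = (2 - 5)*(-4) = -3*(-4) = 12)
H = -480 (H = 36 - 43*12 = 36 - 516 = -480)
-H = -1*(-480) = 480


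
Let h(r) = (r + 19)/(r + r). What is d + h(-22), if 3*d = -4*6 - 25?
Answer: -2147/132 ≈ -16.265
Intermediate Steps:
h(r) = (19 + r)/(2*r) (h(r) = (19 + r)/((2*r)) = (19 + r)*(1/(2*r)) = (19 + r)/(2*r))
d = -49/3 (d = (-4*6 - 25)/3 = (-24 - 25)/3 = (1/3)*(-49) = -49/3 ≈ -16.333)
d + h(-22) = -49/3 + (1/2)*(19 - 22)/(-22) = -49/3 + (1/2)*(-1/22)*(-3) = -49/3 + 3/44 = -2147/132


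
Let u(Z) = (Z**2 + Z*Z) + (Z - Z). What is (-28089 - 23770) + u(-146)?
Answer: -9227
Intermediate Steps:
u(Z) = 2*Z**2 (u(Z) = (Z**2 + Z**2) + 0 = 2*Z**2 + 0 = 2*Z**2)
(-28089 - 23770) + u(-146) = (-28089 - 23770) + 2*(-146)**2 = -51859 + 2*21316 = -51859 + 42632 = -9227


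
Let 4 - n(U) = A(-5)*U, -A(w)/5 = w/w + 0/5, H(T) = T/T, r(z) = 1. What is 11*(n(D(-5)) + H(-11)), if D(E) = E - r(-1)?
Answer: -275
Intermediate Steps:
H(T) = 1
A(w) = -5 (A(w) = -5*(w/w + 0/5) = -5*(1 + 0*(1/5)) = -5*(1 + 0) = -5*1 = -5)
D(E) = -1 + E (D(E) = E - 1*1 = E - 1 = -1 + E)
n(U) = 4 + 5*U (n(U) = 4 - (-5)*U = 4 + 5*U)
11*(n(D(-5)) + H(-11)) = 11*((4 + 5*(-1 - 5)) + 1) = 11*((4 + 5*(-6)) + 1) = 11*((4 - 30) + 1) = 11*(-26 + 1) = 11*(-25) = -275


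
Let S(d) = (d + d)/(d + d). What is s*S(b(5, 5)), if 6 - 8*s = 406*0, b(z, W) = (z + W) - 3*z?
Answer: ¾ ≈ 0.75000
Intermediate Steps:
b(z, W) = W - 2*z (b(z, W) = (W + z) - 3*z = W - 2*z)
s = ¾ (s = ¾ - 203*0/4 = ¾ - ⅛*0 = ¾ + 0 = ¾ ≈ 0.75000)
S(d) = 1 (S(d) = (2*d)/((2*d)) = (2*d)*(1/(2*d)) = 1)
s*S(b(5, 5)) = (¾)*1 = ¾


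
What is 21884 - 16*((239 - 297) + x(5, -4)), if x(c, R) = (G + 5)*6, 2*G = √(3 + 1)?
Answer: 22236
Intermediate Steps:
G = 1 (G = √(3 + 1)/2 = √4/2 = (½)*2 = 1)
x(c, R) = 36 (x(c, R) = (1 + 5)*6 = 6*6 = 36)
21884 - 16*((239 - 297) + x(5, -4)) = 21884 - 16*((239 - 297) + 36) = 21884 - 16*(-58 + 36) = 21884 - 16*(-22) = 21884 + 352 = 22236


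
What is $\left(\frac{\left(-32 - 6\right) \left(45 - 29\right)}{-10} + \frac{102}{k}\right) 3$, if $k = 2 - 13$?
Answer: $\frac{8502}{55} \approx 154.58$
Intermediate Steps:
$k = -11$
$\left(\frac{\left(-32 - 6\right) \left(45 - 29\right)}{-10} + \frac{102}{k}\right) 3 = \left(\frac{\left(-32 - 6\right) \left(45 - 29\right)}{-10} + \frac{102}{-11}\right) 3 = \left(\left(-38\right) 16 \left(- \frac{1}{10}\right) + 102 \left(- \frac{1}{11}\right)\right) 3 = \left(\left(-608\right) \left(- \frac{1}{10}\right) - \frac{102}{11}\right) 3 = \left(\frac{304}{5} - \frac{102}{11}\right) 3 = \frac{2834}{55} \cdot 3 = \frac{8502}{55}$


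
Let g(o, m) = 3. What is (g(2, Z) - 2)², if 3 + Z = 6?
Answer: 1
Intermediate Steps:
Z = 3 (Z = -3 + 6 = 3)
(g(2, Z) - 2)² = (3 - 2)² = 1² = 1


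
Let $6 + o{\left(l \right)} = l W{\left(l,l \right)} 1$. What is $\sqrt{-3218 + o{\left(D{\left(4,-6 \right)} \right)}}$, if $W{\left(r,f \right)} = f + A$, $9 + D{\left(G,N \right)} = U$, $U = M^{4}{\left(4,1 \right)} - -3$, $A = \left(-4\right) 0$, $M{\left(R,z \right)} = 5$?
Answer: $\sqrt{379937} \approx 616.39$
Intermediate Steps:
$A = 0$
$U = 628$ ($U = 5^{4} - -3 = 625 + 3 = 628$)
$D{\left(G,N \right)} = 619$ ($D{\left(G,N \right)} = -9 + 628 = 619$)
$W{\left(r,f \right)} = f$ ($W{\left(r,f \right)} = f + 0 = f$)
$o{\left(l \right)} = -6 + l^{2}$ ($o{\left(l \right)} = -6 + l l 1 = -6 + l^{2} \cdot 1 = -6 + l^{2}$)
$\sqrt{-3218 + o{\left(D{\left(4,-6 \right)} \right)}} = \sqrt{-3218 - \left(6 - 619^{2}\right)} = \sqrt{-3218 + \left(-6 + 383161\right)} = \sqrt{-3218 + 383155} = \sqrt{379937}$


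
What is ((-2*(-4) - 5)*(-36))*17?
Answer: -1836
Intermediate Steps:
((-2*(-4) - 5)*(-36))*17 = ((8 - 5)*(-36))*17 = (3*(-36))*17 = -108*17 = -1836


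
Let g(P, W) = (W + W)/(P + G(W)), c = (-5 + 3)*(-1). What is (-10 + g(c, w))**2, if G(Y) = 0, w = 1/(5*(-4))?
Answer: 40401/400 ≈ 101.00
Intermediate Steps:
w = -1/20 (w = 1/(-20) = -1/20 ≈ -0.050000)
c = 2 (c = -2*(-1) = 2)
g(P, W) = 2*W/P (g(P, W) = (W + W)/(P + 0) = (2*W)/P = 2*W/P)
(-10 + g(c, w))**2 = (-10 + 2*(-1/20)/2)**2 = (-10 + 2*(-1/20)*(1/2))**2 = (-10 - 1/20)**2 = (-201/20)**2 = 40401/400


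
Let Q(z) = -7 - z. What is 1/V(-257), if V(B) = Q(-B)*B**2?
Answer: -1/17436936 ≈ -5.7350e-8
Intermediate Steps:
V(B) = B**2*(-7 + B) (V(B) = (-7 - (-1)*B)*B**2 = (-7 + B)*B**2 = B**2*(-7 + B))
1/V(-257) = 1/((-257)**2*(-7 - 257)) = 1/(66049*(-264)) = 1/(-17436936) = -1/17436936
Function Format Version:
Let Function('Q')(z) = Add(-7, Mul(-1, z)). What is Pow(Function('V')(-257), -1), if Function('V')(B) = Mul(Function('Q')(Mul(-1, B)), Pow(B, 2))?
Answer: Rational(-1, 17436936) ≈ -5.7350e-8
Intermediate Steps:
Function('V')(B) = Mul(Pow(B, 2), Add(-7, B)) (Function('V')(B) = Mul(Add(-7, Mul(-1, Mul(-1, B))), Pow(B, 2)) = Mul(Add(-7, B), Pow(B, 2)) = Mul(Pow(B, 2), Add(-7, B)))
Pow(Function('V')(-257), -1) = Pow(Mul(Pow(-257, 2), Add(-7, -257)), -1) = Pow(Mul(66049, -264), -1) = Pow(-17436936, -1) = Rational(-1, 17436936)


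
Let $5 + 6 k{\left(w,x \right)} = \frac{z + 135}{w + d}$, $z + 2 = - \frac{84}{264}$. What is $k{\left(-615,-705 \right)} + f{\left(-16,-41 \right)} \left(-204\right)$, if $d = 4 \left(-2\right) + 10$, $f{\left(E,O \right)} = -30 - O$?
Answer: $- \frac{181645853}{80916} \approx -2244.9$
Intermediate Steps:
$z = - \frac{51}{22}$ ($z = -2 - \frac{84}{264} = -2 - \frac{7}{22} = - \frac{51}{22} \approx -2.3182$)
$d = 2$ ($d = -8 + 10 = 2$)
$k{\left(w,x \right)} = - \frac{5}{6} + \frac{973}{44 \left(2 + w\right)}$ ($k{\left(w,x \right)} = - \frac{5}{6} + \frac{\left(- \frac{51}{22} + 135\right) \frac{1}{w + 2}}{6} = - \frac{5}{6} + \frac{\frac{2919}{22} \frac{1}{2 + w}}{6} = - \frac{5}{6} + \frac{973}{44 \left(2 + w\right)}$)
$k{\left(-615,-705 \right)} + f{\left(-16,-41 \right)} \left(-204\right) = \frac{2699 - -67650}{132 \left(2 - 615\right)} + \left(-30 - -41\right) \left(-204\right) = \frac{2699 + 67650}{132 \left(-613\right)} + \left(-30 + 41\right) \left(-204\right) = \frac{1}{132} \left(- \frac{1}{613}\right) 70349 + 11 \left(-204\right) = - \frac{70349}{80916} - 2244 = - \frac{181645853}{80916}$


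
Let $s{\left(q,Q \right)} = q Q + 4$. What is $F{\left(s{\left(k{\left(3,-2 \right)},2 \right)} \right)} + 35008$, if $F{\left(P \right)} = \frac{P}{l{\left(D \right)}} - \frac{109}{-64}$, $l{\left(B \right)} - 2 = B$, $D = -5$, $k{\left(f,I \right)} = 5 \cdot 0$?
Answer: $\frac{6721607}{192} \approx 35008.0$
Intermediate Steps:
$k{\left(f,I \right)} = 0$
$l{\left(B \right)} = 2 + B$
$s{\left(q,Q \right)} = 4 + Q q$ ($s{\left(q,Q \right)} = Q q + 4 = 4 + Q q$)
$F{\left(P \right)} = \frac{109}{64} - \frac{P}{3}$ ($F{\left(P \right)} = \frac{P}{2 - 5} - \frac{109}{-64} = \frac{P}{-3} - - \frac{109}{64} = P \left(- \frac{1}{3}\right) + \frac{109}{64} = - \frac{P}{3} + \frac{109}{64} = \frac{109}{64} - \frac{P}{3}$)
$F{\left(s{\left(k{\left(3,-2 \right)},2 \right)} \right)} + 35008 = \left(\frac{109}{64} - \frac{4 + 2 \cdot 0}{3}\right) + 35008 = \left(\frac{109}{64} - \frac{4 + 0}{3}\right) + 35008 = \left(\frac{109}{64} - \frac{4}{3}\right) + 35008 = \frac{71}{192} + 35008 = \frac{6721607}{192}$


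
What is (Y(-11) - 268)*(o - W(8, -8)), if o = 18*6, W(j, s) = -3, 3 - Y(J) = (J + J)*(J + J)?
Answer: -83139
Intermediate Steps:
Y(J) = 3 - 4*J² (Y(J) = 3 - (J + J)*(J + J) = 3 - 2*J*2*J = 3 - 4*J²)
o = 108
(Y(-11) - 268)*(o - W(8, -8)) = ((3 - 4*(-11)²) - 268)*(108 - 1*(-3)) = ((3 - 4*121) - 268)*(108 + 3) = ((3 - 484) - 268)*111 = (-481 - 268)*111 = -749*111 = -83139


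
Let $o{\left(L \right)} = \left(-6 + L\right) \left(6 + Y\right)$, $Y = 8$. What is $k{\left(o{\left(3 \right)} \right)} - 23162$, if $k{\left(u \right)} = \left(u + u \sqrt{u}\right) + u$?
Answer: $-23246 - 42 i \sqrt{42} \approx -23246.0 - 272.19 i$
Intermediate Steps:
$o{\left(L \right)} = -84 + 14 L$ ($o{\left(L \right)} = \left(-6 + L\right) \left(6 + 8\right) = \left(-6 + L\right) 14 = -84 + 14 L$)
$k{\left(u \right)} = u^{\frac{3}{2}} + 2 u$ ($k{\left(u \right)} = \left(u + u^{\frac{3}{2}}\right) + u = u^{\frac{3}{2}} + 2 u$)
$k{\left(o{\left(3 \right)} \right)} - 23162 = \left(\left(-84 + 14 \cdot 3\right)^{\frac{3}{2}} + 2 \left(-84 + 14 \cdot 3\right)\right) - 23162 = \left(\left(-84 + 42\right)^{\frac{3}{2}} + 2 \left(-84 + 42\right)\right) - 23162 = \left(\left(-42\right)^{\frac{3}{2}} + 2 \left(-42\right)\right) - 23162 = \left(- 42 i \sqrt{42} - 84\right) - 23162 = \left(-84 - 42 i \sqrt{42}\right) - 23162 = -23246 - 42 i \sqrt{42}$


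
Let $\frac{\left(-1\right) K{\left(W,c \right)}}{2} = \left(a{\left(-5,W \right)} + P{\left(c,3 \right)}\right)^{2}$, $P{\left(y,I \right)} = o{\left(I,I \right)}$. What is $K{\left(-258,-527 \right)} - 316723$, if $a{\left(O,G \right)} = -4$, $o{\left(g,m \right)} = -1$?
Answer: $-316773$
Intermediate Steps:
$P{\left(y,I \right)} = -1$
$K{\left(W,c \right)} = -50$ ($K{\left(W,c \right)} = - 2 \left(-4 - 1\right)^{2} = - 2 \left(-5\right)^{2} = \left(-2\right) 25 = -50$)
$K{\left(-258,-527 \right)} - 316723 = -50 - 316723 = -316773$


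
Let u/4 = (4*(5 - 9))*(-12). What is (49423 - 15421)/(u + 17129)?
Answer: 34002/17897 ≈ 1.8999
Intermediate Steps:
u = 768 (u = 4*((4*(5 - 9))*(-12)) = 4*((4*(-4))*(-12)) = 4*(-16*(-12)) = 4*192 = 768)
(49423 - 15421)/(u + 17129) = (49423 - 15421)/(768 + 17129) = 34002/17897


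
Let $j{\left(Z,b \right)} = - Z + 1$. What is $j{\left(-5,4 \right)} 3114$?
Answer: $18684$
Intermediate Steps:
$j{\left(Z,b \right)} = 1 - Z$
$j{\left(-5,4 \right)} 3114 = \left(1 - -5\right) 3114 = \left(1 + 5\right) 3114 = 6 \cdot 3114 = 18684$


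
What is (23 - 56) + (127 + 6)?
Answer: 100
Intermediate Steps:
(23 - 56) + (127 + 6) = -33 + 133 = 100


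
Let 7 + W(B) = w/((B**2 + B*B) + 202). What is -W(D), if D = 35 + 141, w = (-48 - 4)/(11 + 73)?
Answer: 9136651/1305234 ≈ 7.0000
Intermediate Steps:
w = -13/21 (w = -52/84 = -52*1/84 = -13/21 ≈ -0.61905)
D = 176
W(B) = -7 - 13/(21*(202 + 2*B**2)) (W(B) = -7 - 13/(21*((B**2 + B*B) + 202)) = -7 - 13/(21*((B**2 + B**2) + 202)) = -7 - 13/(21*(2*B**2 + 202)) = -7 - 13/(21*(202 + 2*B**2)))
-W(D) = -(-29707 - 294*176**2)/(42*(101 + 176**2)) = -(-29707 - 294*30976)/(42*(101 + 30976)) = -(-29707 - 9106944)/(42*31077) = -(-9136651)/(42*31077) = -1*(-9136651/1305234) = 9136651/1305234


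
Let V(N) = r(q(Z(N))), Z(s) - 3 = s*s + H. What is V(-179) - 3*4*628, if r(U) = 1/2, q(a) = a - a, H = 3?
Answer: -15071/2 ≈ -7535.5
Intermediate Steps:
Z(s) = 6 + s² (Z(s) = 3 + (s*s + 3) = 3 + (s² + 3) = 3 + (3 + s²) = 6 + s²)
q(a) = 0
r(U) = ½ (r(U) = 1*(½) = ½)
V(N) = ½
V(-179) - 3*4*628 = ½ - 3*4*628 = ½ - 12*628 = ½ - 7536 = -15071/2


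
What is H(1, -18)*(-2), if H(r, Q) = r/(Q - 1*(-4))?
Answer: ⅐ ≈ 0.14286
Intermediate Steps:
H(r, Q) = r/(4 + Q) (H(r, Q) = r/(Q + 4) = r/(4 + Q))
H(1, -18)*(-2) = (1/(4 - 18))*(-2) = (1/(-14))*(-2) = (1*(-1/14))*(-2) = -1/14*(-2) = ⅐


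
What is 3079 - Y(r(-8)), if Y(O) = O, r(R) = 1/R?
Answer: 24633/8 ≈ 3079.1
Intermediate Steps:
r(R) = 1/R
3079 - Y(r(-8)) = 3079 - 1/(-8) = 3079 - 1*(-⅛) = 3079 + ⅛ = 24633/8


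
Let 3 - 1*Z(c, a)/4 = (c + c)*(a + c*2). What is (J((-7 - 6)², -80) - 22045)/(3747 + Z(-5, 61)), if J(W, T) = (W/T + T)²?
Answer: -32645413/12371200 ≈ -2.6388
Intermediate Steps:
Z(c, a) = 12 - 8*c*(a + 2*c) (Z(c, a) = 12 - 4*(c + c)*(a + c*2) = 12 - 4*2*c*(a + 2*c) = 12 - 8*c*(a + 2*c))
J(W, T) = (T + W/T)²
(J((-7 - 6)², -80) - 22045)/(3747 + Z(-5, 61)) = (((-7 - 6)² + (-80)²)²/(-80)² - 22045)/(3747 + (12 - 16*(-5)² - 8*61*(-5))) = (((-13)² + 6400)²/6400 - 22045)/(3747 + (12 - 16*25 + 2440)) = ((169 + 6400)²/6400 - 22045)/(3747 + (12 - 400 + 2440)) = ((1/6400)*6569² - 22045)/(3747 + 2052) = ((1/6400)*43151761 - 22045)/5799 = (43151761/6400 - 22045)*(1/5799) = -97936239/6400*1/5799 = -32645413/12371200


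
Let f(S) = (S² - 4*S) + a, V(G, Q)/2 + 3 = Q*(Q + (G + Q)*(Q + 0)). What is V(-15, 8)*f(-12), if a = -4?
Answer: -145512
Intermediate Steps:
V(G, Q) = -6 + 2*Q*(Q + Q*(G + Q)) (V(G, Q) = -6 + 2*(Q*(Q + (G + Q)*(Q + 0))) = -6 + 2*(Q*(Q + (G + Q)*Q)) = -6 + 2*(Q*(Q + Q*(G + Q))) = -6 + 2*Q*(Q + Q*(G + Q)))
f(S) = -4 + S² - 4*S (f(S) = (S² - 4*S) - 4 = -4 + S² - 4*S)
V(-15, 8)*f(-12) = (-6 + 2*8² + 2*8³ + 2*(-15)*8²)*(-4 + (-12)² - 4*(-12)) = (-6 + 2*64 + 2*512 + 2*(-15)*64)*(-4 + 144 + 48) = (-6 + 128 + 1024 - 1920)*188 = -774*188 = -145512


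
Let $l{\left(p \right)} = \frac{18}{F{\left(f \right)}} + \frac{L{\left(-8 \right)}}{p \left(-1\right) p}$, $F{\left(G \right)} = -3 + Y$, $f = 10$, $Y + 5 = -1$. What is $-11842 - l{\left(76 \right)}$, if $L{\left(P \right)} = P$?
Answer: $- \frac{8548481}{722} \approx -11840.0$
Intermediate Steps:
$Y = -6$ ($Y = -5 - 1 = -6$)
$F{\left(G \right)} = -9$ ($F{\left(G \right)} = -3 - 6 = -9$)
$l{\left(p \right)} = -2 + \frac{8}{p^{2}}$ ($l{\left(p \right)} = \frac{18}{-9} - \frac{8}{p \left(-1\right) p} = 18 \left(- \frac{1}{9}\right) - \frac{8}{- p p} = -2 - \frac{8}{\left(-1\right) p^{2}} = -2 - 8 \left(- \frac{1}{p^{2}}\right) = -2 + \frac{8}{p^{2}}$)
$-11842 - l{\left(76 \right)} = -11842 - \left(-2 + \frac{8}{5776}\right) = -11842 - \left(-2 + 8 \cdot \frac{1}{5776}\right) = -11842 - \left(-2 + \frac{1}{722}\right) = -11842 - - \frac{1443}{722} = -11842 + \frac{1443}{722} = - \frac{8548481}{722}$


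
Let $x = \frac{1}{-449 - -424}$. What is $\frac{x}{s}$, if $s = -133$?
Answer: $\frac{1}{3325} \approx 0.00030075$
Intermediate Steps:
$x = - \frac{1}{25}$ ($x = \frac{1}{-449 + 424} = \frac{1}{-25} = - \frac{1}{25} \approx -0.04$)
$\frac{x}{s} = - \frac{1}{25 \left(-133\right)} = \left(- \frac{1}{25}\right) \left(- \frac{1}{133}\right) = \frac{1}{3325}$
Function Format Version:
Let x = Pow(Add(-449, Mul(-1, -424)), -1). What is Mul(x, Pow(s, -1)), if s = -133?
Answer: Rational(1, 3325) ≈ 0.00030075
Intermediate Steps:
x = Rational(-1, 25) (x = Pow(Add(-449, 424), -1) = Pow(-25, -1) = Rational(-1, 25) ≈ -0.040000)
Mul(x, Pow(s, -1)) = Mul(Rational(-1, 25), Pow(-133, -1)) = Mul(Rational(-1, 25), Rational(-1, 133)) = Rational(1, 3325)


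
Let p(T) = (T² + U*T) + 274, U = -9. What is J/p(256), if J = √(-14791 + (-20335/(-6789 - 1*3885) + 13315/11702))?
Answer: I*√1602213081730003271/661029445074 ≈ 0.0019149*I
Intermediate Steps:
p(T) = 274 + T² - 9*T (p(T) = (T² - 9*T) + 274 = 274 + T² - 9*T)
J = I*√1602213081730003271/10408929 (J = √(-14791 + (-20335/(-6789 - 3885) + 13315*(1/11702))) = √(-14791 + (-20335/(-10674) + 13315/11702)) = √(-14791 + (-20335*(-1/10674) + 13315/11702)) = √(-14791 + (20335/10674 + 13315/11702)) = √(-14791 + 95021120/31226787) = √(-461780385397/31226787) = I*√1602213081730003271/10408929 ≈ 121.61*I)
J/p(256) = (I*√1602213081730003271/10408929)/(274 + 256² - 9*256) = (I*√1602213081730003271/10408929)/(274 + 65536 - 2304) = (I*√1602213081730003271/10408929)/63506 = (I*√1602213081730003271/10408929)*(1/63506) = I*√1602213081730003271/661029445074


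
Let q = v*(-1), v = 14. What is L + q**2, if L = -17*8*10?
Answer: -1164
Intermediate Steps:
L = -1360 (L = -136*10 = -1360)
q = -14 (q = 14*(-1) = -14)
L + q**2 = -1360 + (-14)**2 = -1360 + 196 = -1164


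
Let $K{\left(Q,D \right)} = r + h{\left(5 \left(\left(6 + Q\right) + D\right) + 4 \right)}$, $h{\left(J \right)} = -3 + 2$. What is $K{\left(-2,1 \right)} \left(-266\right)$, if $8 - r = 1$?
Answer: $-1596$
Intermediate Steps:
$h{\left(J \right)} = -1$
$r = 7$ ($r = 8 - 1 = 7$)
$K{\left(Q,D \right)} = 6$ ($K{\left(Q,D \right)} = 7 - 1 = 6$)
$K{\left(-2,1 \right)} \left(-266\right) = 6 \left(-266\right) = -1596$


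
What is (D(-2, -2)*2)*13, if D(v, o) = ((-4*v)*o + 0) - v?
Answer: -364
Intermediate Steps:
D(v, o) = -v - 4*o*v (D(v, o) = (-4*o*v + 0) - v = -4*o*v - v = -v - 4*o*v)
(D(-2, -2)*2)*13 = (-1*(-2)*(1 + 4*(-2))*2)*13 = (-1*(-2)*(1 - 8)*2)*13 = (-1*(-2)*(-7)*2)*13 = -14*2*13 = -28*13 = -364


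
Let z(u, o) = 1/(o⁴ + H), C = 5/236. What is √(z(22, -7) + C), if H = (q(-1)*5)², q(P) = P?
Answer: 3*√49166529/143134 ≈ 0.14696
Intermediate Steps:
C = 5/236 (C = 5*(1/236) = 5/236 ≈ 0.021186)
H = 25 (H = (-1*5)² = (-5)² = 25)
z(u, o) = 1/(25 + o⁴) (z(u, o) = 1/(o⁴ + 25) = 1/(25 + o⁴))
√(z(22, -7) + C) = √(1/(25 + (-7)⁴) + 5/236) = √(1/(25 + 2401) + 5/236) = √(1/2426 + 5/236) = √(6183/286268) = 3*√49166529/143134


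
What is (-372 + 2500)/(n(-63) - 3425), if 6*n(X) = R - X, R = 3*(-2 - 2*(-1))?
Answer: -4256/6829 ≈ -0.62322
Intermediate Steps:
R = 0 (R = 3*(-2 + 2) = 3*0 = 0)
n(X) = -X/6 (n(X) = (0 - X)/6 = (-X)/6 = -X/6)
(-372 + 2500)/(n(-63) - 3425) = (-372 + 2500)/(-1/6*(-63) - 3425) = 2128/(21/2 - 3425) = 2128/(-6829/2) = 2128*(-2/6829) = -4256/6829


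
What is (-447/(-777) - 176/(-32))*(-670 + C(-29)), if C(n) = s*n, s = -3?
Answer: -1834701/518 ≈ -3541.9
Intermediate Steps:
C(n) = -3*n
(-447/(-777) - 176/(-32))*(-670 + C(-29)) = (-447/(-777) - 176/(-32))*(-670 - 3*(-29)) = (-447*(-1/777) - 176*(-1/32))*(-670 + 87) = (149/259 + 11/2)*(-583) = (3147/518)*(-583) = -1834701/518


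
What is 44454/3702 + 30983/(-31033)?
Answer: 210806986/19147361 ≈ 11.010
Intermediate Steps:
44454/3702 + 30983/(-31033) = 44454*(1/3702) + 30983*(-1/31033) = 7409/617 - 30983/31033 = 210806986/19147361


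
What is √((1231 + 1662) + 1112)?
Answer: 3*√445 ≈ 63.285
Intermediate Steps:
√((1231 + 1662) + 1112) = √(2893 + 1112) = √4005 = 3*√445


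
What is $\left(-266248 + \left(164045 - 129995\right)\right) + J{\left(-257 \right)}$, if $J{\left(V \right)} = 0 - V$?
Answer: $-231941$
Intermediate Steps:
$J{\left(V \right)} = - V$
$\left(-266248 + \left(164045 - 129995\right)\right) + J{\left(-257 \right)} = \left(-266248 + \left(164045 - 129995\right)\right) - -257 = \left(-266248 + 34050\right) + 257 = -232198 + 257 = -231941$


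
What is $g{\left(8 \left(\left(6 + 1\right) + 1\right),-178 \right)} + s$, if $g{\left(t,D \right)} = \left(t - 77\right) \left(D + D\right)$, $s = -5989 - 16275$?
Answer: $-17636$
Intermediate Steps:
$s = -22264$
$g{\left(t,D \right)} = 2 D \left(-77 + t\right)$ ($g{\left(t,D \right)} = \left(-77 + t\right) 2 D = 2 D \left(-77 + t\right)$)
$g{\left(8 \left(\left(6 + 1\right) + 1\right),-178 \right)} + s = 2 \left(-178\right) \left(-77 + 8 \left(\left(6 + 1\right) + 1\right)\right) - 22264 = 2 \left(-178\right) \left(-77 + 8 \left(7 + 1\right)\right) - 22264 = 2 \left(-178\right) \left(-77 + 8 \cdot 8\right) - 22264 = 2 \left(-178\right) \left(-77 + 64\right) - 22264 = 2 \left(-178\right) \left(-13\right) - 22264 = 4628 - 22264 = -17636$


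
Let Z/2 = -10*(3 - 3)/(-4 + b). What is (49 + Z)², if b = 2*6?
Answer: 2401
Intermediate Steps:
b = 12
Z = 0 (Z = 2*(-10*(3 - 3)/(-4 + 12)) = 2*(-0/8) = 2*(-10*0) = 2*0 = 0)
(49 + Z)² = (49 + 0)² = 49² = 2401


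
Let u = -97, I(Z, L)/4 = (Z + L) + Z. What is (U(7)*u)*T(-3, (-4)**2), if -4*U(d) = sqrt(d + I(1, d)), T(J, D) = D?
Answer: 388*sqrt(43) ≈ 2544.3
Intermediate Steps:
I(Z, L) = 4*L + 8*Z (I(Z, L) = 4*((Z + L) + Z) = 4*((L + Z) + Z) = 4*(L + 2*Z) = 4*L + 8*Z)
U(d) = -sqrt(8 + 5*d)/4 (U(d) = -sqrt(d + (4*d + 8*1))/4 = -sqrt(d + (4*d + 8))/4 = -sqrt(d + (8 + 4*d))/4 = -sqrt(8 + 5*d)/4)
(U(7)*u)*T(-3, (-4)**2) = (-sqrt(8 + 5*7)/4*(-97))*(-4)**2 = (-sqrt(8 + 35)/4*(-97))*16 = (-sqrt(43)/4*(-97))*16 = (97*sqrt(43)/4)*16 = 388*sqrt(43)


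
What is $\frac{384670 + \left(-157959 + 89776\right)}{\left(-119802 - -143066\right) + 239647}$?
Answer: $\frac{316487}{262911} \approx 1.2038$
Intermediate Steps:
$\frac{384670 + \left(-157959 + 89776\right)}{\left(-119802 - -143066\right) + 239647} = \frac{384670 - 68183}{\left(-119802 + 143066\right) + 239647} = \frac{316487}{23264 + 239647} = \frac{316487}{262911}$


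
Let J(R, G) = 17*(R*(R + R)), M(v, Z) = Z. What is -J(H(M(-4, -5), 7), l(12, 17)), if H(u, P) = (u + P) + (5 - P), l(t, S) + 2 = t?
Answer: 0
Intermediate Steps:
l(t, S) = -2 + t
H(u, P) = 5 + u (H(u, P) = (P + u) + (5 - P) = 5 + u)
J(R, G) = 34*R**2 (J(R, G) = 17*(R*(2*R)) = 17*(2*R**2) = 34*R**2)
-J(H(M(-4, -5), 7), l(12, 17)) = -34*(5 - 5)**2 = -34*0**2 = -34*0 = -1*0 = 0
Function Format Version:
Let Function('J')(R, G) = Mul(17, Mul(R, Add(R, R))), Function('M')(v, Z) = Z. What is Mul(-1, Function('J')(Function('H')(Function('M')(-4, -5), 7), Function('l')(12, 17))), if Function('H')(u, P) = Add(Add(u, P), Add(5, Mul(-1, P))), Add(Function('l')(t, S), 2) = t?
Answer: 0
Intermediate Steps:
Function('l')(t, S) = Add(-2, t)
Function('H')(u, P) = Add(5, u) (Function('H')(u, P) = Add(Add(P, u), Add(5, Mul(-1, P))) = Add(5, u))
Function('J')(R, G) = Mul(34, Pow(R, 2)) (Function('J')(R, G) = Mul(17, Mul(R, Mul(2, R))) = Mul(17, Mul(2, Pow(R, 2))) = Mul(34, Pow(R, 2)))
Mul(-1, Function('J')(Function('H')(Function('M')(-4, -5), 7), Function('l')(12, 17))) = Mul(-1, Mul(34, Pow(Add(5, -5), 2))) = Mul(-1, Mul(34, Pow(0, 2))) = Mul(-1, Mul(34, 0)) = Mul(-1, 0) = 0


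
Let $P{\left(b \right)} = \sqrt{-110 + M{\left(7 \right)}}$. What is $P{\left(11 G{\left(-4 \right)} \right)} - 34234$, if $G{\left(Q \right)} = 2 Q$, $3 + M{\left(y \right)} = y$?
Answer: $-34234 + i \sqrt{106} \approx -34234.0 + 10.296 i$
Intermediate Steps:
$M{\left(y \right)} = -3 + y$
$P{\left(b \right)} = i \sqrt{106}$ ($P{\left(b \right)} = \sqrt{-110 + \left(-3 + 7\right)} = \sqrt{-110 + 4} = \sqrt{-106} = i \sqrt{106}$)
$P{\left(11 G{\left(-4 \right)} \right)} - 34234 = i \sqrt{106} - 34234 = -34234 + i \sqrt{106}$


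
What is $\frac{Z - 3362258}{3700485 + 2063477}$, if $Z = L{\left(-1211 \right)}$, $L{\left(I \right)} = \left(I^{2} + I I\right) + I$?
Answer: $- \frac{430427}{5763962} \approx -0.074676$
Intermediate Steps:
$L{\left(I \right)} = I + 2 I^{2}$ ($L{\left(I \right)} = \left(I^{2} + I^{2}\right) + I = 2 I^{2} + I = I + 2 I^{2}$)
$Z = 2931831$ ($Z = - 1211 \left(1 + 2 \left(-1211\right)\right) = - 1211 \left(1 - 2422\right) = \left(-1211\right) \left(-2421\right) = 2931831$)
$\frac{Z - 3362258}{3700485 + 2063477} = \frac{2931831 - 3362258}{3700485 + 2063477} = \frac{2931831 - 3362258}{5763962} = \left(2931831 - 3362258\right) \frac{1}{5763962} = \left(-430427\right) \frac{1}{5763962} = - \frac{430427}{5763962}$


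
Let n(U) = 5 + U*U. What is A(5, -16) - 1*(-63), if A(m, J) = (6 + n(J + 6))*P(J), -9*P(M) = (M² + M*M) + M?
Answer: -18163/3 ≈ -6054.3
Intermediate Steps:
P(M) = -2*M²/9 - M/9 (P(M) = -((M² + M*M) + M)/9 = -((M² + M²) + M)/9 = -(2*M² + M)/9 = -(M + 2*M²)/9 = -2*M²/9 - M/9)
n(U) = 5 + U²
A(m, J) = -J*(1 + 2*J)*(11 + (6 + J)²)/9 (A(m, J) = (6 + (5 + (J + 6)²))*(-J*(1 + 2*J)/9) = (6 + (5 + (6 + J)²))*(-J*(1 + 2*J)/9) = (11 + (6 + J)²)*(-J*(1 + 2*J)/9) = -J*(1 + 2*J)*(11 + (6 + J)²)/9)
A(5, -16) - 1*(-63) = -⅑*(-16)*(1 + 2*(-16))*(11 + (6 - 16)²) - 1*(-63) = -⅑*(-16)*(1 - 32)*(11 + (-10)²) + 63 = -⅑*(-16)*(-31)*(11 + 100) + 63 = -⅑*(-16)*(-31)*111 + 63 = -18352/3 + 63 = -18163/3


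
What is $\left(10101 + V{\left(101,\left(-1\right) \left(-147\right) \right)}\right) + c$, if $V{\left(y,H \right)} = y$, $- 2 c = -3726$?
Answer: $12065$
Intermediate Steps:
$c = 1863$ ($c = \left(- \frac{1}{2}\right) \left(-3726\right) = 1863$)
$\left(10101 + V{\left(101,\left(-1\right) \left(-147\right) \right)}\right) + c = \left(10101 + 101\right) + 1863 = 10202 + 1863 = 12065$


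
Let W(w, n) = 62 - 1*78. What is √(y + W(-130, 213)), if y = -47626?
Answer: I*√47642 ≈ 218.27*I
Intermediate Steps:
W(w, n) = -16 (W(w, n) = 62 - 78 = -16)
√(y + W(-130, 213)) = √(-47626 - 16) = √(-47642) = I*√47642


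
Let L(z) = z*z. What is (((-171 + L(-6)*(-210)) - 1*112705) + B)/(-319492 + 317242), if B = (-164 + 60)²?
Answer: 1218/25 ≈ 48.720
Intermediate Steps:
L(z) = z²
B = 10816 (B = (-104)² = 10816)
(((-171 + L(-6)*(-210)) - 1*112705) + B)/(-319492 + 317242) = (((-171 + (-6)²*(-210)) - 1*112705) + 10816)/(-319492 + 317242) = (((-171 + 36*(-210)) - 112705) + 10816)/(-2250) = (((-171 - 7560) - 112705) + 10816)*(-1/2250) = ((-7731 - 112705) + 10816)*(-1/2250) = (-120436 + 10816)*(-1/2250) = -109620*(-1/2250) = 1218/25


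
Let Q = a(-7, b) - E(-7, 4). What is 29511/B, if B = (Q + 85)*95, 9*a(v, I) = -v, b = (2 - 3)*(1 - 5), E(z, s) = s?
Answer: 265599/69920 ≈ 3.7986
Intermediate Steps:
b = 4 (b = -1*(-4) = 4)
a(v, I) = -v/9 (a(v, I) = (-v)/9 = -v/9)
Q = -29/9 (Q = -1/9*(-7) - 1*4 = 7/9 - 4 = -29/9 ≈ -3.2222)
B = 69920/9 (B = (-29/9 + 85)*95 = (736/9)*95 = 69920/9 ≈ 7768.9)
29511/B = 29511/(69920/9) = 29511*(9/69920) = 265599/69920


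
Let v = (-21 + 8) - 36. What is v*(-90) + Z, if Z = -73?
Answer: 4337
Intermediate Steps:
v = -49 (v = -13 - 36 = -49)
v*(-90) + Z = -49*(-90) - 73 = 4410 - 73 = 4337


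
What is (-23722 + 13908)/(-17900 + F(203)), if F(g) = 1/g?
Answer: 1992242/3633699 ≈ 0.54827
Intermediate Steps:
(-23722 + 13908)/(-17900 + F(203)) = (-23722 + 13908)/(-17900 + 1/203) = -9814/(-17900 + 1/203) = -9814/(-3633699/203) = -9814*(-203/3633699) = 1992242/3633699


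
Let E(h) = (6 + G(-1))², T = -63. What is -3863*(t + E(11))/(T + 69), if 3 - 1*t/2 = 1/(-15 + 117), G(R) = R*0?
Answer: -8270683/306 ≈ -27028.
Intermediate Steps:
G(R) = 0
E(h) = 36 (E(h) = (6 + 0)² = 6² = 36)
t = 305/51 (t = 6 - 2/(-15 + 117) = 6 - 2/102 = 6 - 2*1/102 = 6 - 1/51 = 305/51 ≈ 5.9804)
-3863*(t + E(11))/(T + 69) = -3863*(305/51 + 36)/(-63 + 69) = -8270683/(51*6) = -3863*2141/306 = -8270683/306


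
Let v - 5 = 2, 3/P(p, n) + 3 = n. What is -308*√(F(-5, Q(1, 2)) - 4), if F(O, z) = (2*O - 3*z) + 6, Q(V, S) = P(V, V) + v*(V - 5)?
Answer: -154*√322 ≈ -2763.4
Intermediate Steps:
P(p, n) = 3/(-3 + n)
v = 7 (v = 5 + 2 = 7)
Q(V, S) = -35 + 3/(-3 + V) + 7*V (Q(V, S) = 3/(-3 + V) + 7*(V - 5) = 3/(-3 + V) + 7*(-5 + V) = 3/(-3 + V) + (-35 + 7*V) = -35 + 3/(-3 + V) + 7*V)
F(O, z) = 6 - 3*z + 2*O (F(O, z) = (-3*z + 2*O) + 6 = 6 - 3*z + 2*O)
-308*√(F(-5, Q(1, 2)) - 4) = -308*√((6 - 3*(3 + 7*(-5 + 1)*(-3 + 1))/(-3 + 1) + 2*(-5)) - 4) = -308*√((6 - 3*(3 + 7*(-4)*(-2))/(-2) - 10) - 4) = -308*√((6 - (-3)*(3 + 56)/2 - 10) - 4) = -308*√((6 - (-3)*59/2 - 10) - 4) = -308*√((6 - 3*(-59/2) - 10) - 4) = -308*√((6 + 177/2 - 10) - 4) = -308*√(169/2 - 4) = -154*√322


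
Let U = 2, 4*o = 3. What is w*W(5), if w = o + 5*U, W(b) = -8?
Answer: -86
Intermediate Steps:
o = ¾ (o = (¼)*3 = ¾ ≈ 0.75000)
w = 43/4 (w = ¾ + 5*2 = ¾ + 10 = 43/4 ≈ 10.750)
w*W(5) = (43/4)*(-8) = -86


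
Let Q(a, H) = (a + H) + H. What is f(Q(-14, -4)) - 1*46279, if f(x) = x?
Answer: -46301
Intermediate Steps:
Q(a, H) = a + 2*H (Q(a, H) = (H + a) + H = a + 2*H)
f(Q(-14, -4)) - 1*46279 = (-14 + 2*(-4)) - 1*46279 = (-14 - 8) - 46279 = -22 - 46279 = -46301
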